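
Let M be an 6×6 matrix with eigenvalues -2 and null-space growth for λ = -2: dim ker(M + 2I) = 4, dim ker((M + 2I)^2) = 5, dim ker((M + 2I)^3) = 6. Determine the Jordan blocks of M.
Jordan blocks: (-2, 3), (-2, 1), (-2, 1), (-2, 1)

λ = -2: successive nullity increments [4, 1, 1] count blocks of size ≥ k; block sizes are [3, 1, 1, 1].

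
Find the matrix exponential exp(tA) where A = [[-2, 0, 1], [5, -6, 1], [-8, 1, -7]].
A has Jordan form J = [[-5, 1, 0], [0, -5, 1], [0, 0, -5]] with A = PJP^{-1}, so e^{tA} = P e^{tJ} P^{-1}.

For a Jordan block J_k(λ), e^{tJ_k(λ)} = e^{λt} · (I + tN + t^2 N^2/2! + ... + t^{k-1} N^{k-1}/(k-1)!) where N is the nilpotent superdiagonal part.

Assembling the blocks and conjugating back gives the entries of e^{tA} as shown above.

e^{tA} = [[(t^2 + 6*t + 2)*e^{-5*t}/2, t^2*e^{-5*t}/2, t*(t + 2)*e^{-5*t}/2], [t*(t + 5)*e^{-5*t}, (t^2 - t + 1)*e^{-5*t}, t*(t + 1)*e^{-5*t}], [t*(-3*t - 16)*e^{-5*t}/2, t*(2 - 3*t)*e^{-5*t}/2, (-3*t^2 - 4*t + 2)*e^{-5*t}/2]]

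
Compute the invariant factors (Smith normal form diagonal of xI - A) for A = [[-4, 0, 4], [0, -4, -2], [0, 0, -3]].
The Jordan structure of A has elementary divisors (x + 4), (x + 4), (x + 3). Arranging the block sizes at each eigenvalue in decreasing order and taking row products gives the invariant factors.

Invariant factors (smallest first, each dividing the next): x + 4, (x + 3)(x + 4).

Check: the last factor (x + 3)(x + 4) is the minimal polynomial, and the product (x + 3)(x + 4)^2 is the characteristic polynomial.

x + 4, (x + 3)(x + 4)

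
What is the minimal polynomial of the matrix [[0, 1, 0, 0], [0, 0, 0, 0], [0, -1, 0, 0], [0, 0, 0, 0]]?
m_A(x) = x^2

The characteristic polynomial factors as x^4. The minimal polynomial is ∏(x - λ)^{k_λ} where k_λ is the size of the largest Jordan block at λ.

For λ = 0: rank(A) = 1, and the largest Jordan block has size 2 (the smallest k with rank(A^k) = rank(A^(k+1))).

So m_A(x) = x^2.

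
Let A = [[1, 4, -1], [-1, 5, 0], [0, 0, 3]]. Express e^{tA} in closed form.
e^{tA} = [[(1 - 2*t)*e^{3*t}, 4*t*e^{3*t}, t*(t - 1)*e^{3*t}], [-t*e^{3*t}, (2*t + 1)*e^{3*t}, t^2*e^{3*t}/2], [0, 0, e^{3*t}]]

A has Jordan form J = [[3, 1, 0], [0, 3, 1], [0, 0, 3]] with A = PJP^{-1}, so e^{tA} = P e^{tJ} P^{-1}.

For a Jordan block J_k(λ), e^{tJ_k(λ)} = e^{λt} · (I + tN + t^2 N^2/2! + ... + t^{k-1} N^{k-1}/(k-1)!) where N is the nilpotent superdiagonal part.

Assembling the blocks and conjugating back gives the entries of e^{tA} as shown above.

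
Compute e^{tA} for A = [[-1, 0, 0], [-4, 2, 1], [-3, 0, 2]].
e^{tA} = [[e^{-t}, 0, 0], [(-(t + 1)*e^{3*t} + 1)*e^{-t}, e^{2*t}, t*e^{2*t}], [(1 - e^{3*t})*e^{-t}, 0, e^{2*t}]]

A has Jordan form J = [[-1, 0, 0], [0, 2, 1], [0, 0, 2]] with A = PJP^{-1}, so e^{tA} = P e^{tJ} P^{-1}.

For a Jordan block J_k(λ), e^{tJ_k(λ)} = e^{λt} · (I + tN + t^2 N^2/2! + ... + t^{k-1} N^{k-1}/(k-1)!) where N is the nilpotent superdiagonal part.

Assembling the blocks and conjugating back gives the entries of e^{tA} as shown above.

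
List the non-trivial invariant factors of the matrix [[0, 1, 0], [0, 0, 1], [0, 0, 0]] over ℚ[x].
x^3

The Jordan structure of A has elementary divisors x^3. Arranging the block sizes at each eigenvalue in decreasing order and taking row products gives the invariant factors.

Invariant factors (smallest first, each dividing the next): x^3.

Check: the last factor x^3 is the minimal polynomial, and the product x^3 is the characteristic polynomial.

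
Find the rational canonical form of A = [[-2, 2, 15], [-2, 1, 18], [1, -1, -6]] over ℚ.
The invariant factors of A (the non-unit diagonal entries of the Smith normal form of xI - A over ℚ[x]) are (x + 3)(x^2 + 4x - 1), each dividing the next. The characteristic polynomial is their product, (x + 3)(x^2 + 4x - 1).

The rational canonical form is the block-diagonal matrix of companion matrices C(f_i):
R = [[0, 0, 3], [1, 0, -11], [0, 1, -7]].

Note the characteristic polynomial does not split into linear factors over ℚ, so A has no Jordan form over ℚ; the rational canonical form exists over any field.

R = [[0, 0, 3], [1, 0, -11], [0, 1, -7]]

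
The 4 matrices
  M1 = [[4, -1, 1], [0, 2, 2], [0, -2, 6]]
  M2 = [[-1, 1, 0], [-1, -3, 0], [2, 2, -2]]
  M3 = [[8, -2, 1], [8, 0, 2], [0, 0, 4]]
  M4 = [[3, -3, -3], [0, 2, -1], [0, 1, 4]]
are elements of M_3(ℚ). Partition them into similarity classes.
Characteristic polynomials: χ_{M1} = (x - 4)^3, χ_{M2} = (x + 2)^3, χ_{M3} = (x - 4)^3, χ_{M4} = (x - 3)^3.

{M1, M3}: invariant factors x - 4, (x - 4)^2.

{M2}: invariant factors x + 2, (x + 2)^2.

{M4}: invariant factors x - 3, (x - 3)^2.

Matrices are similar if and only if their invariant-factor lists agree; the partition into similarity classes is {M1, M3}, {M2}, {M4}.

3 classes: {M1, M3}, {M2}, {M4}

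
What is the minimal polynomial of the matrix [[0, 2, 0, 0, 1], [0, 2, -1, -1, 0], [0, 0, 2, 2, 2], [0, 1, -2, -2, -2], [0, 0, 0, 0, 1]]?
m_A(x) = x(x - 1)^2

The characteristic polynomial factors as x^2(x - 1)^3. The minimal polynomial is ∏(x - λ)^{k_λ} where k_λ is the size of the largest Jordan block at λ.

For λ = 0: rank(A) = 3, and the largest Jordan block has size 1 (the smallest k with rank(A^k) = rank(A^(k+1))).
For λ = 1: rank(A - I) = 3, and the largest Jordan block has size 2 (the smallest k with rank((A - I)^k) = rank((A - I)^(k+1))).

So m_A(x) = x(x - 1)^2.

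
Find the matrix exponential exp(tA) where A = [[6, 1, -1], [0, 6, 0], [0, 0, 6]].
A has Jordan form J = [[6, 1, 0], [0, 6, 0], [0, 0, 6]] with A = PJP^{-1}, so e^{tA} = P e^{tJ} P^{-1}.

For a Jordan block J_k(λ), e^{tJ_k(λ)} = e^{λt} · (I + tN + t^2 N^2/2! + ... + t^{k-1} N^{k-1}/(k-1)!) where N is the nilpotent superdiagonal part.

Assembling the blocks and conjugating back gives the entries of e^{tA} as shown above.

e^{tA} = [[e^{6*t}, t*e^{6*t}, -t*e^{6*t}], [0, e^{6*t}, 0], [0, 0, e^{6*t}]]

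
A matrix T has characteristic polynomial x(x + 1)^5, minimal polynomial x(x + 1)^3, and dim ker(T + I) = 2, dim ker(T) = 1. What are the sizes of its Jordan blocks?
Jordan blocks: (-1, 3), (-1, 2), (0, 1)

λ = -1: algebraic multiplicity 5 (exponent in χ_T), largest block size 3 (exponent in m_T), 2 blocks (geometric multiplicity). These force block sizes [3, 2].
λ = 0: algebraic multiplicity 1 (exponent in χ_T), largest block size 1 (exponent in m_T), 1 block (geometric multiplicity). This forces block sizes [1].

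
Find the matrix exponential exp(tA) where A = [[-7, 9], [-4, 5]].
e^{tA} = [[(1 - 6*t)*e^{-t}, 9*t*e^{-t}], [-4*t*e^{-t}, (6*t + 1)*e^{-t}]]

A has Jordan form J = [[-1, 1], [0, -1]] with A = PJP^{-1}, so e^{tA} = P e^{tJ} P^{-1}.

For a Jordan block J_k(λ), e^{tJ_k(λ)} = e^{λt} · (I + tN + t^2 N^2/2! + ... + t^{k-1} N^{k-1}/(k-1)!) where N is the nilpotent superdiagonal part.

Assembling the blocks and conjugating back gives the entries of e^{tA} as shown above.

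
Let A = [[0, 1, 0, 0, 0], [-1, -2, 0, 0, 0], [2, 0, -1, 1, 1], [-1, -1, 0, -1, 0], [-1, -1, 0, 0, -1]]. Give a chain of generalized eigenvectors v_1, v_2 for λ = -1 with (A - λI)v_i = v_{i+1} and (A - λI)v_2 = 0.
v_1 = [[2, -1, 2, -1, -2]]^T, v_2 = [[1, -1, 1, -1, -1]]^T

We seek v_1 ∈ ker((A + I)^2) \ ker(A + I), then set v_{i+1} = (A + I) v_i.

One such chain is v_1 = [[2, -1, 2, -1, -2]]^T, v_2 = [[1, -1, 1, -1, -1]]^T. Check: (A + I) v_2 = [[0, 0, 0, 0, 0]]^T = 0.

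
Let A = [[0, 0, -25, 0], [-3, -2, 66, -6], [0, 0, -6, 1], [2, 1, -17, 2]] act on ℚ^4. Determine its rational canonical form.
R = [[0, 0, 0, -25], [1, 0, 0, -30], [0, 1, 0, -19], [0, 0, 1, -6]]

The invariant factors of A (the non-unit diagonal entries of the Smith normal form of xI - A over ℚ[x]) are (x^2 + 3x + 5)^2, each dividing the next. The characteristic polynomial is their product, (x^2 + 3x + 5)^2.

The rational canonical form is the block-diagonal matrix of companion matrices C(f_i):
R = [[0, 0, 0, -25], [1, 0, 0, -30], [0, 1, 0, -19], [0, 0, 1, -6]].

Note the characteristic polynomial does not split into linear factors over ℚ, so A has no Jordan form over ℚ; the rational canonical form exists over any field.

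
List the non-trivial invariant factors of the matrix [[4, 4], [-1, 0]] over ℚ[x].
The Jordan structure of A has elementary divisors (x - 2)^2. Arranging the block sizes at each eigenvalue in decreasing order and taking row products gives the invariant factors.

Invariant factors (smallest first, each dividing the next): (x - 2)^2.

Check: the last factor (x - 2)^2 is the minimal polynomial, and the product (x - 2)^2 is the characteristic polynomial.

(x - 2)^2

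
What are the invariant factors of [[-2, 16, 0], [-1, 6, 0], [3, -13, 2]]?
The Jordan structure of A has elementary divisors (x - 2)^3. Arranging the block sizes at each eigenvalue in decreasing order and taking row products gives the invariant factors.

Invariant factors (smallest first, each dividing the next): (x - 2)^3.

Check: the last factor (x - 2)^3 is the minimal polynomial, and the product (x - 2)^3 is the characteristic polynomial.

(x - 2)^3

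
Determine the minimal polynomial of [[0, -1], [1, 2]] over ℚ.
m_A(x) = (x - 1)^2

The characteristic polynomial factors as (x - 1)^2. The minimal polynomial is ∏(x - λ)^{k_λ} where k_λ is the size of the largest Jordan block at λ.

For λ = 1: rank(A - I) = 1, and the largest Jordan block has size 2 (the smallest k with rank((A - I)^k) = rank((A - I)^(k+1))).

So m_A(x) = (x - 1)^2.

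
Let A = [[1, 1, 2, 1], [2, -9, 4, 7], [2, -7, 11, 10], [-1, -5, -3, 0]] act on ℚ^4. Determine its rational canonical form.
R = [[0, 0, 0, -20], [1, 0, 0, 9], [0, 1, 0, 9], [0, 0, 1, 3]]

The invariant factors of A (the non-unit diagonal entries of the Smith normal form of xI - A over ℚ[x]) are (x - 5)(x - 1)(x^2 + 3x + 4), each dividing the next. The characteristic polynomial is their product, (x - 5)(x - 1)(x^2 + 3x + 4).

The rational canonical form is the block-diagonal matrix of companion matrices C(f_i):
R = [[0, 0, 0, -20], [1, 0, 0, 9], [0, 1, 0, 9], [0, 0, 1, 3]].

Note the characteristic polynomial does not split into linear factors over ℚ, so A has no Jordan form over ℚ; the rational canonical form exists over any field.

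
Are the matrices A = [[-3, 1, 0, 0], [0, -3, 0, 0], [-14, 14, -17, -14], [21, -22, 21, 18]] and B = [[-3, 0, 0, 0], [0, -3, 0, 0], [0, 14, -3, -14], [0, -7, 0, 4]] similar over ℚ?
Both have characteristic polynomial (x - 4)(x + 3)^3, but the minimal polynomial of A is (x - 4)(x + 3)^2 while the minimal polynomial of B is (x - 4)(x + 3). The minimal polynomial is a similarity invariant, so A and B are not similar.

No.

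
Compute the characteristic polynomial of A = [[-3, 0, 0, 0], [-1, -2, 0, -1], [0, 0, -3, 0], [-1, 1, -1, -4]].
xI - A = [[x + 3, 0, 0, 0], [1, x + 2, 0, 1], [0, 0, x + 3, 0], [1, -1, 1, x + 4]].

Expanding det(xI - A) along the first row:
det(xI - A) = + (x + 3)·det([[x + 2, 0, 1], [0, x + 3, 0], [-1, 1, x + 4]]) - (0)·det([[1, 0, 1], [0, x + 3, 0], [1, 1, x + 4]]) + (0)·det([[1, x + 2, 1], [0, 0, 0], [1, -1, x + 4]]) - (0)·det([[1, x + 2, 0], [0, 0, x + 3], [1, -1, 1]]).

Evaluating gives χ_A(x) = x^4 + 12x^3 + 54x^2 + 108x + 81 = (x + 3)^4.

χ_A(x) = (x + 3)^4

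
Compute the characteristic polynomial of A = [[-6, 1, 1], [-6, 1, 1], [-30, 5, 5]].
xI - A = [[x + 6, -1, -1], [6, x - 1, -1], [30, -5, x - 5]].

Expanding det(xI - A) along the first row:
det(xI - A) = + (x + 6)·det([[x - 1, -1], [-5, x - 5]]) - (-1)·det([[6, -1], [30, x - 5]]) + (-1)·det([[6, x - 1], [30, -5]]).

Evaluating gives χ_A(x) = x^3.

χ_A(x) = x^3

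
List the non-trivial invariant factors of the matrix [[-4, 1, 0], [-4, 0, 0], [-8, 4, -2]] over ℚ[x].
x + 2, (x + 2)^2

The Jordan structure of A has elementary divisors (x + 2)^2, (x + 2). Arranging the block sizes at each eigenvalue in decreasing order and taking row products gives the invariant factors.

Invariant factors (smallest first, each dividing the next): x + 2, (x + 2)^2.

Check: the last factor (x + 2)^2 is the minimal polynomial, and the product (x + 2)^3 is the characteristic polynomial.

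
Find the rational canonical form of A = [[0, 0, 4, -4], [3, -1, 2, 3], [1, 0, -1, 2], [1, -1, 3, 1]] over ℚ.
R = [[0, 0, 0, -4], [1, 0, 0, 0], [0, 1, 0, 4], [0, 0, 1, -1]]

The invariant factors of A (the non-unit diagonal entries of the Smith normal form of xI - A over ℚ[x]) are (x + 1)(x^3 - 4x + 4), each dividing the next. The characteristic polynomial is their product, (x + 1)(x^3 - 4x + 4).

The rational canonical form is the block-diagonal matrix of companion matrices C(f_i):
R = [[0, 0, 0, -4], [1, 0, 0, 0], [0, 1, 0, 4], [0, 0, 1, -1]].

Note the characteristic polynomial does not split into linear factors over ℚ, so A has no Jordan form over ℚ; the rational canonical form exists over any field.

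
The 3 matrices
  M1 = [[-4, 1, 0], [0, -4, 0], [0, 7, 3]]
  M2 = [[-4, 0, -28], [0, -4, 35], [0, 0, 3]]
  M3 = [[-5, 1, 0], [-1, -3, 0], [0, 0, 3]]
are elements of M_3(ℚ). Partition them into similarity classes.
Characteristic polynomials: χ_{M1} = (x - 3)(x + 4)^2, χ_{M2} = (x - 3)(x + 4)^2, χ_{M3} = (x - 3)(x + 4)^2.

{M1, M3}: invariant factors (x - 3)(x + 4)^2.

{M2}: invariant factors x + 4, (x - 3)(x + 4).

Matrices are similar if and only if their invariant-factor lists agree; the partition into similarity classes is {M1, M3}, {M2}.

2 classes: {M1, M3}, {M2}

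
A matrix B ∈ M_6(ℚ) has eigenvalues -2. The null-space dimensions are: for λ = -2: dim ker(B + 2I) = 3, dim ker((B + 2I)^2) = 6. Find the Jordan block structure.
λ = -2: successive nullity increments [3, 3] count blocks of size ≥ k; block sizes are [2, 2, 2].

Jordan blocks: (-2, 2), (-2, 2), (-2, 2)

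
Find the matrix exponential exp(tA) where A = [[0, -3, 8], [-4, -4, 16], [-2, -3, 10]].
A has Jordan form J = [[2, 1, 0], [0, 2, 0], [0, 0, 2]] with A = PJP^{-1}, so e^{tA} = P e^{tJ} P^{-1}.

For a Jordan block J_k(λ), e^{tJ_k(λ)} = e^{λt} · (I + tN + t^2 N^2/2! + ... + t^{k-1} N^{k-1}/(k-1)!) where N is the nilpotent superdiagonal part.

Assembling the blocks and conjugating back gives the entries of e^{tA} as shown above.

e^{tA} = [[(1 - 2*t)*e^{2*t}, -3*t*e^{2*t}, 8*t*e^{2*t}], [-4*t*e^{2*t}, (1 - 6*t)*e^{2*t}, 16*t*e^{2*t}], [-2*t*e^{2*t}, -3*t*e^{2*t}, (8*t + 1)*e^{2*t}]]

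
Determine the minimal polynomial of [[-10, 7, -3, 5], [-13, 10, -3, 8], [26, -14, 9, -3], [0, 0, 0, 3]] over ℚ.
m_A(x) = (x - 3)^2

The characteristic polynomial factors as (x - 3)^4. The minimal polynomial is ∏(x - λ)^{k_λ} where k_λ is the size of the largest Jordan block at λ.

For λ = 3: rank(A - 3I) = 2, and the largest Jordan block has size 2 (the smallest k with rank((A - 3I)^k) = rank((A - 3I)^(k+1))).

So m_A(x) = (x - 3)^2.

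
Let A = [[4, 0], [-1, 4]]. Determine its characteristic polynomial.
xI - A = [[x - 4, 0], [1, x - 4]].

Expanding det(xI - A) along the first row:
det(xI - A) = + (x - 4)·det([[x - 4]]) - (0)·det([[1]]).

Evaluating gives χ_A(x) = x^2 - 8x + 16 = (x - 4)^2.

χ_A(x) = (x - 4)^2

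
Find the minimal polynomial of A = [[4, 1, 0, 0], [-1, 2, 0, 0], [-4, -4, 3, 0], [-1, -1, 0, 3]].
m_A(x) = (x - 3)^2

The characteristic polynomial factors as (x - 3)^4. The minimal polynomial is ∏(x - λ)^{k_λ} where k_λ is the size of the largest Jordan block at λ.

For λ = 3: rank(A - 3I) = 1, and the largest Jordan block has size 2 (the smallest k with rank((A - 3I)^k) = rank((A - 3I)^(k+1))).

So m_A(x) = (x - 3)^2.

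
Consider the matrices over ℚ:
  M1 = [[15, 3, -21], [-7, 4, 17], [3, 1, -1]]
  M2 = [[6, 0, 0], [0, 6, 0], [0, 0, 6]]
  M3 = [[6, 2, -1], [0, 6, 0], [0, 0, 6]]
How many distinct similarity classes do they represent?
Characteristic polynomials: χ_{M1} = (x - 6)^3, χ_{M2} = (x - 6)^3, χ_{M3} = (x - 6)^3.

{M1}: invariant factors (x - 6)^3.

{M2}: invariant factors x - 6, x - 6, x - 6.

{M3}: invariant factors x - 6, (x - 6)^2.

Matrices are similar if and only if their invariant-factor lists agree; the partition into similarity classes is {M1}, {M2}, {M3}.

3 classes: {M1}, {M2}, {M3}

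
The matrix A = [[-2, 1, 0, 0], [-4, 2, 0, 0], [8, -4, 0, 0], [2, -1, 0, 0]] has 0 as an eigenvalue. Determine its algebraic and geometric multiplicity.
algebraic multiplicity 4, geometric multiplicity 3

The characteristic polynomial is x^4, so the factor x appears with exponent 4: the algebraic multiplicity is 4.

rank(A) = 1, so the eigenspace has dimension 4 - 1 = 3: the geometric multiplicity is 3.

Since 3 < 4, A is not diagonalizable.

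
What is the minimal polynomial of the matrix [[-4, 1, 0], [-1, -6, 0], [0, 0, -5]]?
The characteristic polynomial factors as (x + 5)^3. The minimal polynomial is ∏(x - λ)^{k_λ} where k_λ is the size of the largest Jordan block at λ.

For λ = -5: rank(A + 5I) = 1, and the largest Jordan block has size 2 (the smallest k with rank((A + 5I)^k) = rank((A + 5I)^(k+1))).

So m_A(x) = (x + 5)^2.

m_A(x) = (x + 5)^2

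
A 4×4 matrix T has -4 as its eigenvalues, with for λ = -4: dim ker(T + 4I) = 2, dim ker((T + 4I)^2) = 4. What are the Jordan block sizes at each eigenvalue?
λ = -4: successive nullity increments [2, 2] count blocks of size ≥ k; block sizes are [2, 2].

Jordan blocks: (-4, 2), (-4, 2)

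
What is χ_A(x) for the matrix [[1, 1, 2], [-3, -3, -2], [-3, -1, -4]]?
xI - A = [[x - 1, -1, -2], [3, x + 3, 2], [3, 1, x + 4]].

Expanding det(xI - A) along the first row:
det(xI - A) = + (x - 1)·det([[x + 3, 2], [1, x + 4]]) - (-1)·det([[3, 2], [3, x + 4]]) + (-2)·det([[3, x + 3], [3, 1]]).

Evaluating gives χ_A(x) = x^3 + 6x^2 + 12x + 8 = (x + 2)^3.

χ_A(x) = (x + 2)^3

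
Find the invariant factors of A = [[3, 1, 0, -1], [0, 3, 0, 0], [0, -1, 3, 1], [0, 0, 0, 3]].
x - 3, x - 3, (x - 3)^2

The Jordan structure of A has elementary divisors (x - 3)^2, (x - 3), (x - 3). Arranging the block sizes at each eigenvalue in decreasing order and taking row products gives the invariant factors.

Invariant factors (smallest first, each dividing the next): x - 3, x - 3, (x - 3)^2.

Check: the last factor (x - 3)^2 is the minimal polynomial, and the product (x - 3)^4 is the characteristic polynomial.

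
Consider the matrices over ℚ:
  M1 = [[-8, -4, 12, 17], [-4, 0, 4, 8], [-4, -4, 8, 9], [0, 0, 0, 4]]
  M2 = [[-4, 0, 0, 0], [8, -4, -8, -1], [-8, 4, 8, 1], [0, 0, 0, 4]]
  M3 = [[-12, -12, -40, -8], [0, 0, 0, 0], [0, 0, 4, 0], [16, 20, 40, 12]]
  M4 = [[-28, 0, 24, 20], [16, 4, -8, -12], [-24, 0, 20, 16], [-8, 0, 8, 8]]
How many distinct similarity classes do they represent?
2 classes: {M1, M2}, {M3, M4}

Characteristic polynomials: χ_{M1} = x(x - 4)^2(x + 4), χ_{M2} = x(x - 4)^2(x + 4), χ_{M3} = x(x - 4)^2(x + 4), χ_{M4} = x(x - 4)^2(x + 4).

{M1, M2}: invariant factors x(x - 4)^2(x + 4).

{M3, M4}: invariant factors x - 4, x(x - 4)(x + 4).

Matrices are similar if and only if their invariant-factor lists agree; the partition into similarity classes is {M1, M2}, {M3, M4}.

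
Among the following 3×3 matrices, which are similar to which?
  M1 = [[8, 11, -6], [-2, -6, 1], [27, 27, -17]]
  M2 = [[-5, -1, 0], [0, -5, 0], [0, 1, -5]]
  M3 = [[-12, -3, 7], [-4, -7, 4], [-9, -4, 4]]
2 classes: {M1, M3}, {M2}

Characteristic polynomials: χ_{M1} = (x + 5)^3, χ_{M2} = (x + 5)^3, χ_{M3} = (x + 5)^3.

{M1, M3}: invariant factors (x + 5)^3.

{M2}: invariant factors x + 5, (x + 5)^2.

Matrices are similar if and only if their invariant-factor lists agree; the partition into similarity classes is {M1, M3}, {M2}.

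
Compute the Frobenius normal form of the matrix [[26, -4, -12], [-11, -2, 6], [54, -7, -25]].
The invariant factors of A (the non-unit diagonal entries of the Smith normal form of xI - A over ℚ[x]) are (x + 4)(x^2 - 3x + 6), each dividing the next. The characteristic polynomial is their product, (x + 4)(x^2 - 3x + 6).

The rational canonical form is the block-diagonal matrix of companion matrices C(f_i):
R = [[0, 0, -24], [1, 0, 6], [0, 1, -1]].

Note the characteristic polynomial does not split into linear factors over ℚ, so A has no Jordan form over ℚ; the rational canonical form exists over any field.

R = [[0, 0, -24], [1, 0, 6], [0, 1, -1]]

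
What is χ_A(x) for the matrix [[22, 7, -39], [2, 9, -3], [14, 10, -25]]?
χ_A(x) = (x - 5)^2(x + 4)

xI - A = [[x - 22, -7, 39], [-2, x - 9, 3], [-14, -10, x + 25]].

Expanding det(xI - A) along the first row:
det(xI - A) = + (x - 22)·det([[x - 9, 3], [-10, x + 25]]) - (-7)·det([[-2, 3], [-14, x + 25]]) + (39)·det([[-2, x - 9], [-14, -10]]).

Evaluating gives χ_A(x) = x^3 - 6x^2 - 15x + 100 = (x - 5)^2(x + 4).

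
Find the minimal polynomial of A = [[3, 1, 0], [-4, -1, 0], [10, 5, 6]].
m_A(x) = (x - 6)(x - 1)^2

The characteristic polynomial factors as (x - 6)(x - 1)^2. The minimal polynomial is ∏(x - λ)^{k_λ} where k_λ is the size of the largest Jordan block at λ.

For λ = 1: rank(A - I) = 2, and the largest Jordan block has size 2 (the smallest k with rank((A - I)^k) = rank((A - I)^(k+1))).
For λ = 6: rank(A - 6I) = 2, and the largest Jordan block has size 1 (the smallest k with rank((A - 6I)^k) = rank((A - 6I)^(k+1))).

So m_A(x) = (x - 6)(x - 1)^2.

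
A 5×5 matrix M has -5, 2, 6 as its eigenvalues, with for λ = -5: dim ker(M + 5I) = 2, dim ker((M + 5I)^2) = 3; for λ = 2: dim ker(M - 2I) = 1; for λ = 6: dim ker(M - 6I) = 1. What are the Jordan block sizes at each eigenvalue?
λ = -5: successive nullity increments [2, 1] count blocks of size ≥ k; block sizes are [2, 1].
λ = 2: successive nullity increments [1] count blocks of size ≥ k; block sizes are [1].
λ = 6: successive nullity increments [1] count blocks of size ≥ k; block sizes are [1].

Jordan blocks: (-5, 2), (-5, 1), (2, 1), (6, 1)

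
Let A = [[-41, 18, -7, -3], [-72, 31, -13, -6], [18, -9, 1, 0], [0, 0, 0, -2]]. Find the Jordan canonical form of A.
J = [[-5, 0, 0, 0], [0, -2, 1, 0], [0, 0, -2, 0], [0, 0, 0, -2]]

The characteristic polynomial is det(xI - A) = (x + 2)^3(x + 5), so the eigenvalues are -5 (algebraic multiplicity 1), -2 (algebraic multiplicity 3).

For λ = -5: algebraic multiplicity 1 gives one 1×1 block.

For λ = -2: rank(A + 2I) = 2, rank((A + 2I)^2) = 1. The eigenspace has dimension 4 - 2 = 2, so there are 2 Jordan blocks; the rank sequence gives block sizes [2, 1].

Assembling the blocks gives the Jordan form J above.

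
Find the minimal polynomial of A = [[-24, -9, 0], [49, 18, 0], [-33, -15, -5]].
m_A(x) = (x + 3)^2(x + 5)

The characteristic polynomial factors as (x + 3)^2(x + 5). The minimal polynomial is ∏(x - λ)^{k_λ} where k_λ is the size of the largest Jordan block at λ.

For λ = -5: rank(A + 5I) = 2, and the largest Jordan block has size 1 (the smallest k with rank((A + 5I)^k) = rank((A + 5I)^(k+1))).
For λ = -3: rank(A + 3I) = 2, and the largest Jordan block has size 2 (the smallest k with rank((A + 3I)^k) = rank((A + 3I)^(k+1))).

So m_A(x) = (x + 3)^2(x + 5).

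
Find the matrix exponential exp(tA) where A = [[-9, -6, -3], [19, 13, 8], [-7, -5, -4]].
e^{tA} = [[-6*t^2 - 9*t + 1, -3*t*(3*t/2 + 2), -3*t*(3*t/2 + 1)], [t*(10*t + 19), 15*t^2/2 + 13*t + 1, t*(15*t + 16)/2], [t*(-2*t - 7), t*(-3*t - 10)/2, -3*t^2/2 - 4*t + 1]]

A has Jordan form J = [[0, 1, 0], [0, 0, 1], [0, 0, 0]] with A = PJP^{-1}, so e^{tA} = P e^{tJ} P^{-1}.

For a Jordan block J_k(λ), e^{tJ_k(λ)} = e^{λt} · (I + tN + t^2 N^2/2! + ... + t^{k-1} N^{k-1}/(k-1)!) where N is the nilpotent superdiagonal part.

Assembling the blocks and conjugating back gives the entries of e^{tA} as shown above.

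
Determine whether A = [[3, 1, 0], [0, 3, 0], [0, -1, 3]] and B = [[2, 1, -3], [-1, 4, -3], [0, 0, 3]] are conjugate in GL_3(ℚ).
Yes.

Two matrices over a field are similar if and only if they have the same invariant factors.

Both A and B have characteristic polynomial (x - 3)^3 and minimal polynomial (x - 3)^2. Computing further, both have invariant factors x - 3, (x - 3)^2. Hence A and B are similar.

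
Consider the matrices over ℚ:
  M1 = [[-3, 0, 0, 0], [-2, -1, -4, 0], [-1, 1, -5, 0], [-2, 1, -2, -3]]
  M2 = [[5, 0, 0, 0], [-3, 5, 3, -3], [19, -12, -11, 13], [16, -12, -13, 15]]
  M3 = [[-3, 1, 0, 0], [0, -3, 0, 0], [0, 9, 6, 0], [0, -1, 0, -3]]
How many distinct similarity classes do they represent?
3 classes: {M1}, {M2}, {M3}

Characteristic polynomials: χ_{M1} = (x + 3)^4, χ_{M2} = (x - 5)^2(x - 2)^2, χ_{M3} = (x - 6)(x + 3)^3.

{M1}: invariant factors (x + 3)^2, (x + 3)^2.

{M2}: invariant factors x - 5, (x - 5)(x - 2)^2.

{M3}: invariant factors x + 3, (x - 6)(x + 3)^2.

Matrices are similar if and only if their invariant-factor lists agree; the partition into similarity classes is {M1}, {M2}, {M3}.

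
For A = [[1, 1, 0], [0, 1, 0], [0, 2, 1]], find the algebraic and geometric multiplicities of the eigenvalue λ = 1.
algebraic multiplicity 3, geometric multiplicity 2

The characteristic polynomial is (x - 1)^3, so the factor x - 1 appears with exponent 3: the algebraic multiplicity is 3.

rank(A - I) = 1, so the eigenspace has dimension 3 - 1 = 2: the geometric multiplicity is 2.

Since 2 < 3, A is not diagonalizable.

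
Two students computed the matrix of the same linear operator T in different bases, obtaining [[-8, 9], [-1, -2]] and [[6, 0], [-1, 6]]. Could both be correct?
No.

trace(A) = -10 but trace(B) = 12. The trace is a similarity invariant, so A and B are not similar.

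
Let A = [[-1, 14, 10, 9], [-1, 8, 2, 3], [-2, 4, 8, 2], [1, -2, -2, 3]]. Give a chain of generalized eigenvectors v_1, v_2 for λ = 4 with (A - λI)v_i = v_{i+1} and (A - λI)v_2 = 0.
We seek v_1 ∈ ker((A - 4I)^2) \ ker(A - 4I), then set v_{i+1} = (A - 4I) v_i.

One such chain is v_1 = [[4, 1, 2, -1]]^T, v_2 = [[5, 1, 2, -1]]^T. Check: (A - 4I) v_2 = [[0, 0, 0, 0]]^T = 0.

v_1 = [[4, 1, 2, -1]]^T, v_2 = [[5, 1, 2, -1]]^T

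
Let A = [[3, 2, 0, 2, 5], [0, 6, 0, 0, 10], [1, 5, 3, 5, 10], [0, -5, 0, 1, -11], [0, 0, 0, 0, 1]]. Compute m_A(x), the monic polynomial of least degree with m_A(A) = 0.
The characteristic polynomial factors as (x - 6)(x - 3)^2(x - 1)^2. The minimal polynomial is ∏(x - λ)^{k_λ} where k_λ is the size of the largest Jordan block at λ.

For λ = 1: rank(A - I) = 4, and the largest Jordan block has size 2 (the smallest k with rank((A - I)^k) = rank((A - I)^(k+1))).
For λ = 3: rank(A - 3I) = 4, and the largest Jordan block has size 2 (the smallest k with rank((A - 3I)^k) = rank((A - 3I)^(k+1))).
For λ = 6: rank(A - 6I) = 4, and the largest Jordan block has size 1 (the smallest k with rank((A - 6I)^k) = rank((A - 6I)^(k+1))).

So m_A(x) = (x - 6)(x - 3)^2(x - 1)^2.

m_A(x) = (x - 6)(x - 3)^2(x - 1)^2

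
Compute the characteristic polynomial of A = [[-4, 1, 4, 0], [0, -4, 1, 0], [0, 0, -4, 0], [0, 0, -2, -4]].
χ_A(x) = (x + 4)^4

xI - A = [[x + 4, -1, -4, 0], [0, x + 4, -1, 0], [0, 0, x + 4, 0], [0, 0, 2, x + 4]].

Expanding det(xI - A) along the first row:
det(xI - A) = + (x + 4)·det([[x + 4, -1, 0], [0, x + 4, 0], [0, 2, x + 4]]) - (-1)·det([[0, -1, 0], [0, x + 4, 0], [0, 2, x + 4]]) + (-4)·det([[0, x + 4, 0], [0, 0, 0], [0, 0, x + 4]]) - (0)·det([[0, x + 4, -1], [0, 0, x + 4], [0, 0, 2]]).

Evaluating gives χ_A(x) = x^4 + 16x^3 + 96x^2 + 256x + 256 = (x + 4)^4.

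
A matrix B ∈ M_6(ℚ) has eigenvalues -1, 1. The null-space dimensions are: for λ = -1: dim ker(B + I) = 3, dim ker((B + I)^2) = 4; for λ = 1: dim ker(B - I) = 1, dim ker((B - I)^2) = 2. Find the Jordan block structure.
Jordan blocks: (-1, 2), (-1, 1), (-1, 1), (1, 2)

λ = -1: successive nullity increments [3, 1] count blocks of size ≥ k; block sizes are [2, 1, 1].
λ = 1: successive nullity increments [1, 1] count blocks of size ≥ k; block sizes are [2].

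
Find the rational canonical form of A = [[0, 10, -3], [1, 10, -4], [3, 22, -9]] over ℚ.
The invariant factors of A (the non-unit diagonal entries of the Smith normal form of xI - A over ℚ[x]) are (x + 2)(x^2 - 3x + 3), each dividing the next. The characteristic polynomial is their product, (x + 2)(x^2 - 3x + 3).

The rational canonical form is the block-diagonal matrix of companion matrices C(f_i):
R = [[0, 0, -6], [1, 0, 3], [0, 1, 1]].

Note the characteristic polynomial does not split into linear factors over ℚ, so A has no Jordan form over ℚ; the rational canonical form exists over any field.

R = [[0, 0, -6], [1, 0, 3], [0, 1, 1]]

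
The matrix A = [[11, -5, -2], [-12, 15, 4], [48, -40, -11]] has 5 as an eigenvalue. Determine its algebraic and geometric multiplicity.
algebraic multiplicity 3, geometric multiplicity 2

The characteristic polynomial is (x - 5)^3, so the factor x - 5 appears with exponent 3: the algebraic multiplicity is 3.

rank(A - 5I) = 1, so the eigenspace has dimension 3 - 1 = 2: the geometric multiplicity is 2.

Since 2 < 3, A is not diagonalizable.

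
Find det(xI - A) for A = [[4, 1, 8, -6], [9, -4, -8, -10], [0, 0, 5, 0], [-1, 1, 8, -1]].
xI - A = [[x - 4, -1, -8, 6], [-9, x + 4, 8, 10], [0, 0, x - 5, 0], [1, -1, -8, x + 1]].

Expanding det(xI - A) along the first row:
det(xI - A) = + (x - 4)·det([[x + 4, 8, 10], [0, x - 5, 0], [-1, -8, x + 1]]) - (-1)·det([[-9, 8, 10], [0, x - 5, 0], [1, -8, x + 1]]) + (-8)·det([[-9, x + 4, 10], [0, 0, 0], [1, -1, x + 1]]) - (6)·det([[-9, x + 4, 8], [0, 0, x - 5], [1, -1, -8]]).

Evaluating gives χ_A(x) = x^4 - 4x^3 - 26x^2 + 60x + 225 = (x - 5)^2(x + 3)^2.

χ_A(x) = (x - 5)^2(x + 3)^2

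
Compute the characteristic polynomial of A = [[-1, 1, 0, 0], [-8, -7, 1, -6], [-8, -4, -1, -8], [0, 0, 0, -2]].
χ_A(x) = (x + 2)(x + 3)^3

xI - A = [[x + 1, -1, 0, 0], [8, x + 7, -1, 6], [8, 4, x + 1, 8], [0, 0, 0, x + 2]].

Expanding det(xI - A) along the first row:
det(xI - A) = + (x + 1)·det([[x + 7, -1, 6], [4, x + 1, 8], [0, 0, x + 2]]) - (-1)·det([[8, -1, 6], [8, x + 1, 8], [0, 0, x + 2]]) + (0)·det([[8, x + 7, 6], [8, 4, 8], [0, 0, x + 2]]) - (0)·det([[8, x + 7, -1], [8, 4, x + 1], [0, 0, 0]]).

Evaluating gives χ_A(x) = x^4 + 11x^3 + 45x^2 + 81x + 54 = (x + 2)(x + 3)^3.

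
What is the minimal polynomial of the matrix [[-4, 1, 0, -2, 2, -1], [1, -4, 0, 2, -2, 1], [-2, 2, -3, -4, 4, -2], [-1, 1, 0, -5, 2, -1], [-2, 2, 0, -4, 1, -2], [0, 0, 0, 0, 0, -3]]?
m_A(x) = (x + 3)^2

The characteristic polynomial factors as (x + 3)^6. The minimal polynomial is ∏(x - λ)^{k_λ} where k_λ is the size of the largest Jordan block at λ.

For λ = -3: rank(A + 3I) = 1, and the largest Jordan block has size 2 (the smallest k with rank((A + 3I)^k) = rank((A + 3I)^(k+1))).

So m_A(x) = (x + 3)^2.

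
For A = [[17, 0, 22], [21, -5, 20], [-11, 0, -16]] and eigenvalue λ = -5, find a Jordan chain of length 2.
v_1 = [[1, 3, -1]]^T, v_2 = [[0, 1, 0]]^T

We seek v_1 ∈ ker((A + 5I)^2) \ ker(A + 5I), then set v_{i+1} = (A + 5I) v_i.

One such chain is v_1 = [[1, 3, -1]]^T, v_2 = [[0, 1, 0]]^T. Check: (A + 5I) v_2 = [[0, 0, 0]]^T = 0.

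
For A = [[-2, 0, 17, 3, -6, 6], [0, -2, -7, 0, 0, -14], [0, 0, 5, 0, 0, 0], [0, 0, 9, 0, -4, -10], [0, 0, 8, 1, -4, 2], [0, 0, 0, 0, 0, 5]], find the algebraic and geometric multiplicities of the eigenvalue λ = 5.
algebraic multiplicity 2, geometric multiplicity 2

The characteristic polynomial is (x - 5)^2(x + 2)^4, so the factor x - 5 appears with exponent 2: the algebraic multiplicity is 2.

rank(A - 5I) = 4, so the eigenspace has dimension 6 - 4 = 2: the geometric multiplicity is 2.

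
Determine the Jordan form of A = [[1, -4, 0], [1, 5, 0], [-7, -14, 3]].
J = [[3, 1, 0], [0, 3, 0], [0, 0, 3]]

The characteristic polynomial is det(xI - A) = (x - 3)^3, so the eigenvalues are 3 (algebraic multiplicity 3).

For λ = 3: rank(A - 3I) = 1, rank((A - 3I)^2) = 0. The eigenspace has dimension 3 - 1 = 2, so there are 2 Jordan blocks; the rank sequence gives block sizes [2, 1].

Assembling the blocks gives the Jordan form J above.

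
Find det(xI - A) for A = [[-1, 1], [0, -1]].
xI - A = [[x + 1, -1], [0, x + 1]].

Expanding det(xI - A) along the first row:
det(xI - A) = + (x + 1)·det([[x + 1]]) - (-1)·det([[0]]).

Evaluating gives χ_A(x) = x^2 + 2x + 1 = (x + 1)^2.

χ_A(x) = (x + 1)^2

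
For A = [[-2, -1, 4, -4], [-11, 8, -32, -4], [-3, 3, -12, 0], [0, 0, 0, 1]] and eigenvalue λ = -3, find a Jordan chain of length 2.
We seek v_1 ∈ ker((A + 3I)^2) \ ker(A + 3I), then set v_{i+1} = (A + 3I) v_i.

One such chain is v_1 = [[0, 3, 1, 0]]^T, v_2 = [[1, 1, 0, 0]]^T. Check: (A + 3I) v_2 = [[0, 0, 0, 0]]^T = 0.

v_1 = [[0, 3, 1, 0]]^T, v_2 = [[1, 1, 0, 0]]^T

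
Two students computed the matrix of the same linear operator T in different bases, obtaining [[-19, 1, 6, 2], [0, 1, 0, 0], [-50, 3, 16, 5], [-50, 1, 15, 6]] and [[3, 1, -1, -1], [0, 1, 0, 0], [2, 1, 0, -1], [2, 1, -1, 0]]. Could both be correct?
No.

Both have characteristic polynomial (x - 1)^4 and minimal polynomial (x - 1)^2. But rank(A - I) = 2 for A while rank(B - I) = 1 for B, so the number of Jordan blocks at λ = 1 differs. A and B are not similar.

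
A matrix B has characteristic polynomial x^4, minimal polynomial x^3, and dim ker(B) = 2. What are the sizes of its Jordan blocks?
Jordan blocks: (0, 3), (0, 1)

λ = 0: algebraic multiplicity 4 (exponent in χ_B), largest block size 3 (exponent in m_B), 2 blocks (geometric multiplicity). These force block sizes [3, 1].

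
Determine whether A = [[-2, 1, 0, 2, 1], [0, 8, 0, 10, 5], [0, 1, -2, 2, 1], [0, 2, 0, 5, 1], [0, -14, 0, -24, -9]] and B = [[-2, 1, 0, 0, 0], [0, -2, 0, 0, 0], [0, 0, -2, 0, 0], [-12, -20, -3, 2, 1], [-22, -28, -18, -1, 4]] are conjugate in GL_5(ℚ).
Yes.

Two matrices over a field are similar if and only if they have the same invariant factors.

Both A and B have characteristic polynomial (x - 3)^2(x + 2)^3 and minimal polynomial (x - 3)^2(x + 2)^2. Computing further, both have invariant factors x + 2, (x - 3)^2(x + 2)^2. Hence A and B are similar.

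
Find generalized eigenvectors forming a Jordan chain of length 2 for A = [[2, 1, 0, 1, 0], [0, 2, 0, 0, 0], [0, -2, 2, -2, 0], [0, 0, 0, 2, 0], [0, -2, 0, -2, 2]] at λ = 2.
v_1 = [[-2, 3, 2, -2, 6]]^T, v_2 = [[1, 0, -2, 0, -2]]^T

We seek v_1 ∈ ker((A - 2I)^2) \ ker(A - 2I), then set v_{i+1} = (A - 2I) v_i.

One such chain is v_1 = [[-2, 3, 2, -2, 6]]^T, v_2 = [[1, 0, -2, 0, -2]]^T. Check: (A - 2I) v_2 = [[0, 0, 0, 0, 0]]^T = 0.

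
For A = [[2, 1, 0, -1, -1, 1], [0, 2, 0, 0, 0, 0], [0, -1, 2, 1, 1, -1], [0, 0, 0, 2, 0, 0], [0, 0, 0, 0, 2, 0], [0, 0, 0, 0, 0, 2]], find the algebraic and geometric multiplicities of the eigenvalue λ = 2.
algebraic multiplicity 6, geometric multiplicity 5

The characteristic polynomial is (x - 2)^6, so the factor x - 2 appears with exponent 6: the algebraic multiplicity is 6.

rank(A - 2I) = 1, so the eigenspace has dimension 6 - 1 = 5: the geometric multiplicity is 5.

Since 5 < 6, A is not diagonalizable.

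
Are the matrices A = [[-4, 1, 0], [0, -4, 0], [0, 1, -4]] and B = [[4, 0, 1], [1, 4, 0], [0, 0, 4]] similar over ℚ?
trace(A) = -12 but trace(B) = 12. The trace is a similarity invariant, so A and B are not similar.

No.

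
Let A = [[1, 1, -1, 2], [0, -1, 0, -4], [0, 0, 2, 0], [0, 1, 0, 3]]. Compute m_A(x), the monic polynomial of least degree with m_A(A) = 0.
The characteristic polynomial factors as (x - 2)(x - 1)^3. The minimal polynomial is ∏(x - λ)^{k_λ} where k_λ is the size of the largest Jordan block at λ.

For λ = 1: rank(A - I) = 2, and the largest Jordan block has size 2 (the smallest k with rank((A - I)^k) = rank((A - I)^(k+1))).
For λ = 2: rank(A - 2I) = 3, and the largest Jordan block has size 1 (the smallest k with rank((A - 2I)^k) = rank((A - 2I)^(k+1))).

So m_A(x) = (x - 2)(x - 1)^2.

m_A(x) = (x - 2)(x - 1)^2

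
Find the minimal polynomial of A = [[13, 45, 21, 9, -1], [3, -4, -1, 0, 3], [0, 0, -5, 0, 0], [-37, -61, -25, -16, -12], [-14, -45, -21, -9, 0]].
m_A(x) = (x + 1)^3(x + 4)(x + 5)

The characteristic polynomial factors as (x + 1)^3(x + 4)(x + 5). The minimal polynomial is ∏(x - λ)^{k_λ} where k_λ is the size of the largest Jordan block at λ.

For λ = -5: rank(A + 5I) = 4, and the largest Jordan block has size 1 (the smallest k with rank((A + 5I)^k) = rank((A + 5I)^(k+1))).
For λ = -4: rank(A + 4I) = 4, and the largest Jordan block has size 1 (the smallest k with rank((A + 4I)^k) = rank((A + 4I)^(k+1))).
For λ = -1: rank(A + I) = 4, and the largest Jordan block has size 3 (the smallest k with rank((A + I)^k) = rank((A + I)^(k+1))).

So m_A(x) = (x + 1)^3(x + 4)(x + 5).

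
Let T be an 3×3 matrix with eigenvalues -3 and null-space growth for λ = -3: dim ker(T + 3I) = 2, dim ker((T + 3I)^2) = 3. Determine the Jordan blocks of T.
λ = -3: successive nullity increments [2, 1] count blocks of size ≥ k; block sizes are [2, 1].

Jordan blocks: (-3, 2), (-3, 1)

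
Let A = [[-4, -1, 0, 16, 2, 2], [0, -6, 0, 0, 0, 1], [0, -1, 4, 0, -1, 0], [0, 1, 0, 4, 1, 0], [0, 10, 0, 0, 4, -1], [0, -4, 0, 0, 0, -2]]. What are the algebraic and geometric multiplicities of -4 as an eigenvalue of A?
algebraic multiplicity 3, geometric multiplicity 1

The characteristic polynomial is (x - 4)^3(x + 4)^3, so the factor x + 4 appears with exponent 3: the algebraic multiplicity is 3.

rank(A + 4I) = 5, so the eigenspace has dimension 6 - 5 = 1: the geometric multiplicity is 1.

Since 1 < 3, A is not diagonalizable.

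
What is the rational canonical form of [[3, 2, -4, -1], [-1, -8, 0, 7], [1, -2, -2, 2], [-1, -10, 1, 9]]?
The invariant factors of A (the non-unit diagonal entries of the Smith normal form of xI - A over ℚ[x]) are (x - 2)(x^3 - 4x + 1), each dividing the next. The characteristic polynomial is their product, (x - 2)(x^3 - 4x + 1).

The rational canonical form is the block-diagonal matrix of companion matrices C(f_i):
R = [[0, 0, 0, 2], [1, 0, 0, -9], [0, 1, 0, 4], [0, 0, 1, 2]].

Note the characteristic polynomial does not split into linear factors over ℚ, so A has no Jordan form over ℚ; the rational canonical form exists over any field.

R = [[0, 0, 0, 2], [1, 0, 0, -9], [0, 1, 0, 4], [0, 0, 1, 2]]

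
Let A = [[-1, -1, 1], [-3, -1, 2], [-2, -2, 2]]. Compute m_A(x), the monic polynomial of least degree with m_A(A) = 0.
m_A(x) = x^3

The characteristic polynomial factors as x^3. The minimal polynomial is ∏(x - λ)^{k_λ} where k_λ is the size of the largest Jordan block at λ.

For λ = 0: rank(A) = 2, and the largest Jordan block has size 3 (the smallest k with rank(A^k) = rank(A^(k+1))).

So m_A(x) = x^3.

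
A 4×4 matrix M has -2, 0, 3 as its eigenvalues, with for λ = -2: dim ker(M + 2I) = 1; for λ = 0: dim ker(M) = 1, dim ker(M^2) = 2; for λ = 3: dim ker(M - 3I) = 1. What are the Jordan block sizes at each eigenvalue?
Jordan blocks: (-2, 1), (0, 2), (3, 1)

λ = -2: successive nullity increments [1] count blocks of size ≥ k; block sizes are [1].
λ = 0: successive nullity increments [1, 1] count blocks of size ≥ k; block sizes are [2].
λ = 3: successive nullity increments [1] count blocks of size ≥ k; block sizes are [1].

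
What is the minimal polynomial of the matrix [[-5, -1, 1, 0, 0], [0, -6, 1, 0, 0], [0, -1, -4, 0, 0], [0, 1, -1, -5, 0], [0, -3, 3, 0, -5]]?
The characteristic polynomial factors as (x + 5)^5. The minimal polynomial is ∏(x - λ)^{k_λ} where k_λ is the size of the largest Jordan block at λ.

For λ = -5: rank(A + 5I) = 1, and the largest Jordan block has size 2 (the smallest k with rank((A + 5I)^k) = rank((A + 5I)^(k+1))).

So m_A(x) = (x + 5)^2.

m_A(x) = (x + 5)^2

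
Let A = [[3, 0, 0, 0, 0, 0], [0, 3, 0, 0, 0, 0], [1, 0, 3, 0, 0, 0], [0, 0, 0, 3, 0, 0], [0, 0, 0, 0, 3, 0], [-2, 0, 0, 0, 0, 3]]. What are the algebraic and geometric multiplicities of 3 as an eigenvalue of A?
The characteristic polynomial is (x - 3)^6, so the factor x - 3 appears with exponent 6: the algebraic multiplicity is 6.

rank(A - 3I) = 1, so the eigenspace has dimension 6 - 1 = 5: the geometric multiplicity is 5.

Since 5 < 6, A is not diagonalizable.

algebraic multiplicity 6, geometric multiplicity 5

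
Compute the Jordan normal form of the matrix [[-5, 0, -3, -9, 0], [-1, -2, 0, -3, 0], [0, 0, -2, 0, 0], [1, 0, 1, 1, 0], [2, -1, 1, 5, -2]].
The characteristic polynomial is det(xI - A) = (x + 2)^5, so the eigenvalues are -2 (algebraic multiplicity 5).

For λ = -2: rank(A + 2I) = 3, rank((A + 2I)^2) = 1, rank((A + 2I)^3) = 0. The eigenspace has dimension 5 - 3 = 2, so there are 2 Jordan blocks; the rank sequence gives block sizes [3, 2].

Assembling the blocks gives the Jordan form J above.

J = [[-2, 1, 0, 0, 0], [0, -2, 1, 0, 0], [0, 0, -2, 0, 0], [0, 0, 0, -2, 1], [0, 0, 0, 0, -2]]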